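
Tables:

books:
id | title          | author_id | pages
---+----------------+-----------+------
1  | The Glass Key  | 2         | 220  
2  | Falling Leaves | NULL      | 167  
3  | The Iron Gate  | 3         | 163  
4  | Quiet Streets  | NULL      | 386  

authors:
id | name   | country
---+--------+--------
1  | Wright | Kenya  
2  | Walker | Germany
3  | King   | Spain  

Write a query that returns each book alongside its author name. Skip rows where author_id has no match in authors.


INNER JOIN keeps only books rows whose author_id matches an id in authors. Walk through each book:
  - book 1 (The Glass Key): author_id=2 -> matches Walker
  - book 2 (Falling Leaves): author_id=NULL, no match -> dropped
  - book 3 (The Iron Gate): author_id=3 -> matches King
  - book 4 (Quiet Streets): author_id=NULL, no match -> dropped
So 2 of 4 rows are dropped.

SQL:
SELECT a.title, b.name AS author
FROM books a
INNER JOIN authors b ON a.author_id = b.id

Result:
title         | author
--------------+-------
The Glass Key | Walker
The Iron Gate | King  


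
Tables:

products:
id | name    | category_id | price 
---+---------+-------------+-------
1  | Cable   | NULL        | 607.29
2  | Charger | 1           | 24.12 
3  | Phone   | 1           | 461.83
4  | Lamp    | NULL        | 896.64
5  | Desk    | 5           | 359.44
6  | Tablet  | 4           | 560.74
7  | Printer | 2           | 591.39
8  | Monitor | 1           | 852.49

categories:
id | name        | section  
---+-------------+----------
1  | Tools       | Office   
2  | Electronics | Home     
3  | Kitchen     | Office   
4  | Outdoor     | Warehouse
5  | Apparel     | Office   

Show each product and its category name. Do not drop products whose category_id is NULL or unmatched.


LEFT JOIN keeps every row from products (the left table); where category_id has no match in categories, the category columns become NULL. Walk through each product:
  - product 1 (Cable): category_id=NULL, no match -> kept with NULL
  - product 2 (Charger): category_id=1 -> matches Tools
  - product 3 (Phone): category_id=1 -> matches Tools
  - product 4 (Lamp): category_id=NULL, no match -> kept with NULL
  - product 5 (Desk): category_id=5 -> matches Apparel
  - product 6 (Tablet): category_id=4 -> matches Outdoor
  - product 7 (Printer): category_id=2 -> matches Electronics
  - product 8 (Monitor): category_id=1 -> matches Tools
All 8 rows appear; 2 have NULL category.

SQL:
SELECT a.name, b.name AS category
FROM products a
LEFT JOIN categories b ON a.category_id = b.id

Result:
name    | category   
--------+------------
Cable   | NULL       
Charger | Tools      
Phone   | Tools      
Lamp    | NULL       
Desk    | Apparel    
Tablet  | Outdoor    
Printer | Electronics
Monitor | Tools      


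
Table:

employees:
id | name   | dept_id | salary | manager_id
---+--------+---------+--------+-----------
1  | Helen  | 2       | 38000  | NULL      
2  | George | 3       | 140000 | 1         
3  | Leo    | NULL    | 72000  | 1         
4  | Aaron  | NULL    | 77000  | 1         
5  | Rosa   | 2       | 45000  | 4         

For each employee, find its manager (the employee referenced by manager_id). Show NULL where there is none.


This is a self-join: employees is joined to a second copy of itself, matching each row's manager_id to another row's id. Use LEFT JOIN so rows with manager_id=NULL are kept.
  - employee 1 (Helen): manager_id=NULL -> NULL
  - employee 2 (George): manager_id=1 -> Helen
  - employee 3 (Leo): manager_id=1 -> Helen
  - employee 4 (Aaron): manager_id=1 -> Helen
  - employee 5 (Rosa): manager_id=4 -> Aaron

SQL:
SELECT a.name AS item, b.name AS manager
FROM employees a
LEFT JOIN employees b ON a.manager_id = b.id

Result:
item   | manager
-------+--------
Helen  | NULL   
George | Helen  
Leo    | Helen  
Aaron  | Helen  
Rosa   | Aaron  


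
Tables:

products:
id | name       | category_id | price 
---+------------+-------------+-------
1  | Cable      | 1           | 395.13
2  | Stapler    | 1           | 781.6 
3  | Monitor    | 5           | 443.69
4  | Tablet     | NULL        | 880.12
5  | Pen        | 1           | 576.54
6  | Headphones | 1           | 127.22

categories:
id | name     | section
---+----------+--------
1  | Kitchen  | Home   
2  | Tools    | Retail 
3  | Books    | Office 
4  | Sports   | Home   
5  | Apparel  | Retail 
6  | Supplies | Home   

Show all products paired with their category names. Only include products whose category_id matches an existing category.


INNER JOIN keeps only products rows whose category_id matches an id in categories. Walk through each product:
  - product 1 (Cable): category_id=1 -> matches Kitchen
  - product 2 (Stapler): category_id=1 -> matches Kitchen
  - product 3 (Monitor): category_id=5 -> matches Apparel
  - product 4 (Tablet): category_id=NULL, no match -> dropped
  - product 5 (Pen): category_id=1 -> matches Kitchen
  - product 6 (Headphones): category_id=1 -> matches Kitchen
So 1 of 6 rows is dropped.

SQL:
SELECT a.name, b.name AS category
FROM products a
INNER JOIN categories b ON a.category_id = b.id

Result:
name       | category
-----------+---------
Cable      | Kitchen 
Stapler    | Kitchen 
Monitor    | Apparel 
Pen        | Kitchen 
Headphones | Kitchen 


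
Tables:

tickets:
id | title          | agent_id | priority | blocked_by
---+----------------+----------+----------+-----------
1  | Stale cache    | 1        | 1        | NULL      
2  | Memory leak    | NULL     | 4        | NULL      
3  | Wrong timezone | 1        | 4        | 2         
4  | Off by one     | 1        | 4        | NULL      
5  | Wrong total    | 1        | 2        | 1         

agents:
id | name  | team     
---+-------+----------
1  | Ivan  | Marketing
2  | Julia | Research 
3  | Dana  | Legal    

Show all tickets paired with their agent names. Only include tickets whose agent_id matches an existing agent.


INNER JOIN keeps only tickets rows whose agent_id matches an id in agents. Walk through each ticket:
  - ticket 1 (Stale cache): agent_id=1 -> matches Ivan
  - ticket 2 (Memory leak): agent_id=NULL, no match -> dropped
  - ticket 3 (Wrong timezone): agent_id=1 -> matches Ivan
  - ticket 4 (Off by one): agent_id=1 -> matches Ivan
  - ticket 5 (Wrong total): agent_id=1 -> matches Ivan
So 1 of 5 rows is dropped.

SQL:
SELECT a.title, b.name AS agent
FROM tickets a
INNER JOIN agents b ON a.agent_id = b.id

Result:
title          | agent
---------------+------
Stale cache    | Ivan 
Wrong timezone | Ivan 
Off by one     | Ivan 
Wrong total    | Ivan 


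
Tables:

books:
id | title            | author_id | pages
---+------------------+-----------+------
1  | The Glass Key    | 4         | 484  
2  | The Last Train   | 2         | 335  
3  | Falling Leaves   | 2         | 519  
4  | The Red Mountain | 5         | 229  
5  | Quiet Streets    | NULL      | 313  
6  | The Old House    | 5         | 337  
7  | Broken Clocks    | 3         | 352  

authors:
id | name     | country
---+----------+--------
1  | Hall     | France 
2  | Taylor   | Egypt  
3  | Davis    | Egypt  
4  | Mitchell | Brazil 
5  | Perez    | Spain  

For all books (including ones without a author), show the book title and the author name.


LEFT JOIN keeps every row from books (the left table); where author_id has no match in authors, the author columns become NULL. Walk through each book:
  - book 1 (The Glass Key): author_id=4 -> matches Mitchell
  - book 2 (The Last Train): author_id=2 -> matches Taylor
  - book 3 (Falling Leaves): author_id=2 -> matches Taylor
  - book 4 (The Red Mountain): author_id=5 -> matches Perez
  - book 5 (Quiet Streets): author_id=NULL, no match -> kept with NULL
  - book 6 (The Old House): author_id=5 -> matches Perez
  - book 7 (Broken Clocks): author_id=3 -> matches Davis
All 7 rows appear; 1 has NULL author.

SQL:
SELECT a.title, b.name AS author
FROM books a
LEFT JOIN authors b ON a.author_id = b.id

Result:
title            | author  
-----------------+---------
The Glass Key    | Mitchell
The Last Train   | Taylor  
Falling Leaves   | Taylor  
The Red Mountain | Perez   
Quiet Streets    | NULL    
The Old House    | Perez   
Broken Clocks    | Davis   


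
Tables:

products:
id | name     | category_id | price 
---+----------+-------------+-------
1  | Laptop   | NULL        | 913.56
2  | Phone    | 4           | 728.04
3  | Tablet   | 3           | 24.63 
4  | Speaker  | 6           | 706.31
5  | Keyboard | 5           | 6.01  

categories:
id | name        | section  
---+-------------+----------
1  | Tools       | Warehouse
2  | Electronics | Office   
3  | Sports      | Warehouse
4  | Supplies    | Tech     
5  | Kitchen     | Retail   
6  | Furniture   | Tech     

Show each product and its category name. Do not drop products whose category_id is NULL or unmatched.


LEFT JOIN keeps every row from products (the left table); where category_id has no match in categories, the category columns become NULL. Walk through each product:
  - product 1 (Laptop): category_id=NULL, no match -> kept with NULL
  - product 2 (Phone): category_id=4 -> matches Supplies
  - product 3 (Tablet): category_id=3 -> matches Sports
  - product 4 (Speaker): category_id=6 -> matches Furniture
  - product 5 (Keyboard): category_id=5 -> matches Kitchen
All 5 rows appear; 1 has NULL category.

SQL:
SELECT a.name, b.name AS category
FROM products a
LEFT JOIN categories b ON a.category_id = b.id

Result:
name     | category 
---------+----------
Laptop   | NULL     
Phone    | Supplies 
Tablet   | Sports   
Speaker  | Furniture
Keyboard | Kitchen  


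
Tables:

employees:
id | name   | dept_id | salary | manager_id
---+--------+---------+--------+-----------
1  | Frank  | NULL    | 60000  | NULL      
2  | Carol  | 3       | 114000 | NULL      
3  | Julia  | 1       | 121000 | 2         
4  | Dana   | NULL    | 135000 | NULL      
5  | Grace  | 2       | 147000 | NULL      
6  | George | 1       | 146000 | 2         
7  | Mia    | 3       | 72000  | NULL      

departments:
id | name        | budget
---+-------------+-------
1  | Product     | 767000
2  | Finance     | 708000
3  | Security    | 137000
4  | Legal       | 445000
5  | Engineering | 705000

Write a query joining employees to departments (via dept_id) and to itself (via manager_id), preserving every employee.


Two LEFT JOINs from the same base table employees: one to departments via dept_id, one to employees itself via manager_id. Both are LEFT so every employee is preserved.
Match against departments:
  - employee 1 (Frank): dept_id=NULL, no match -> kept with NULL
  - employee 2 (Carol): dept_id=3 -> matches Security
  - employee 3 (Julia): dept_id=1 -> matches Product
  - employee 4 (Dana): dept_id=NULL, no match -> kept with NULL
  - employee 5 (Grace): dept_id=2 -> matches Finance
  - employee 6 (George): dept_id=1 -> matches Product
  - employee 7 (Mia): dept_id=3 -> matches Security
Match against employees (self):
  - employee 1 (Frank): manager_id=NULL -> NULL
  - employee 2 (Carol): manager_id=NULL -> NULL
  - employee 3 (Julia): manager_id=2 -> Carol
  - employee 4 (Dana): manager_id=NULL -> NULL
  - employee 5 (Grace): manager_id=NULL -> NULL
  - employee 6 (George): manager_id=2 -> Carol
  - employee 7 (Mia): manager_id=NULL -> NULL

SQL:
SELECT a.name, b.name AS department, c.name AS manager
FROM employees a
LEFT JOIN departments b ON a.dept_id = b.id
LEFT JOIN employees c ON a.manager_id = c.id

Result:
name   | department | manager
-------+------------+--------
Frank  | NULL       | NULL   
Carol  | Security   | NULL   
Julia  | Product    | Carol  
Dana   | NULL       | NULL   
Grace  | Finance    | NULL   
George | Product    | Carol  
Mia    | Security   | NULL   


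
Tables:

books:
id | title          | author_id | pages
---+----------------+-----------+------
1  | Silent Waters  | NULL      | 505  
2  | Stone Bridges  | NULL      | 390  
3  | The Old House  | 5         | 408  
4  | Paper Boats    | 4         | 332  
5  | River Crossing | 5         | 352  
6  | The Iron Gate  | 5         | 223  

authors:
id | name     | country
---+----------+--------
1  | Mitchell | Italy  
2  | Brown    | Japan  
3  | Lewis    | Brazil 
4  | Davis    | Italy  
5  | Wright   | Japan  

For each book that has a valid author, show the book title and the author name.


INNER JOIN keeps only books rows whose author_id matches an id in authors. Walk through each book:
  - book 1 (Silent Waters): author_id=NULL, no match -> dropped
  - book 2 (Stone Bridges): author_id=NULL, no match -> dropped
  - book 3 (The Old House): author_id=5 -> matches Wright
  - book 4 (Paper Boats): author_id=4 -> matches Davis
  - book 5 (River Crossing): author_id=5 -> matches Wright
  - book 6 (The Iron Gate): author_id=5 -> matches Wright
So 2 of 6 rows are dropped.

SQL:
SELECT a.title, b.name AS author
FROM books a
INNER JOIN authors b ON a.author_id = b.id

Result:
title          | author
---------------+-------
The Old House  | Wright
Paper Boats    | Davis 
River Crossing | Wright
The Iron Gate  | Wright


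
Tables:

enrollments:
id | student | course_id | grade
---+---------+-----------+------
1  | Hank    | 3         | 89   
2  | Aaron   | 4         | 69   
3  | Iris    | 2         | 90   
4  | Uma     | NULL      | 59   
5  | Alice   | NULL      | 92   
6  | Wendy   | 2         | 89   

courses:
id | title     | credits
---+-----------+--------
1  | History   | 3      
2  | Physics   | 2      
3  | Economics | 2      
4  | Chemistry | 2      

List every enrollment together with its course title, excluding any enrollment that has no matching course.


INNER JOIN keeps only enrollments rows whose course_id matches an id in courses. Walk through each enrollment:
  - enrollment 1 (Hank): course_id=3 -> matches Economics
  - enrollment 2 (Aaron): course_id=4 -> matches Chemistry
  - enrollment 3 (Iris): course_id=2 -> matches Physics
  - enrollment 4 (Uma): course_id=NULL, no match -> dropped
  - enrollment 5 (Alice): course_id=NULL, no match -> dropped
  - enrollment 6 (Wendy): course_id=2 -> matches Physics
So 2 of 6 rows are dropped.

SQL:
SELECT a.student, b.title AS course
FROM enrollments a
INNER JOIN courses b ON a.course_id = b.id

Result:
student | course   
--------+----------
Hank    | Economics
Aaron   | Chemistry
Iris    | Physics  
Wendy   | Physics  


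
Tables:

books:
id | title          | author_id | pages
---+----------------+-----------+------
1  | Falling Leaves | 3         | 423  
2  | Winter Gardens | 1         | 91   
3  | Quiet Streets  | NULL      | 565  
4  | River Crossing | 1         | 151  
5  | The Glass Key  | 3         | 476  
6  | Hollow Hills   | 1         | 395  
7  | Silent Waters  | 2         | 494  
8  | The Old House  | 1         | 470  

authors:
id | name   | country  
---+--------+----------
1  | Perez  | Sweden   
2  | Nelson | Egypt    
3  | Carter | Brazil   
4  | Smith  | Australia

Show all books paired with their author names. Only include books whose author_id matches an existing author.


INNER JOIN keeps only books rows whose author_id matches an id in authors. Walk through each book:
  - book 1 (Falling Leaves): author_id=3 -> matches Carter
  - book 2 (Winter Gardens): author_id=1 -> matches Perez
  - book 3 (Quiet Streets): author_id=NULL, no match -> dropped
  - book 4 (River Crossing): author_id=1 -> matches Perez
  - book 5 (The Glass Key): author_id=3 -> matches Carter
  - book 6 (Hollow Hills): author_id=1 -> matches Perez
  - book 7 (Silent Waters): author_id=2 -> matches Nelson
  - book 8 (The Old House): author_id=1 -> matches Perez
So 1 of 8 rows is dropped.

SQL:
SELECT a.title, b.name AS author
FROM books a
INNER JOIN authors b ON a.author_id = b.id

Result:
title          | author
---------------+-------
Falling Leaves | Carter
Winter Gardens | Perez 
River Crossing | Perez 
The Glass Key  | Carter
Hollow Hills   | Perez 
Silent Waters  | Nelson
The Old House  | Perez 


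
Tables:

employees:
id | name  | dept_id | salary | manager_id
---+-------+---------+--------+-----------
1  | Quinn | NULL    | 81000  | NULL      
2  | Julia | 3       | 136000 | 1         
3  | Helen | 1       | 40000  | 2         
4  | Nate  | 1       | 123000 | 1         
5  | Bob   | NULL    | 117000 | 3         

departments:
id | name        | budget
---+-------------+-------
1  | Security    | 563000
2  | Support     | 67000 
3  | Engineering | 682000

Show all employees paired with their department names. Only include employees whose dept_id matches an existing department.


INNER JOIN keeps only employees rows whose dept_id matches an id in departments. Walk through each employee:
  - employee 1 (Quinn): dept_id=NULL, no match -> dropped
  - employee 2 (Julia): dept_id=3 -> matches Engineering
  - employee 3 (Helen): dept_id=1 -> matches Security
  - employee 4 (Nate): dept_id=1 -> matches Security
  - employee 5 (Bob): dept_id=NULL, no match -> dropped
So 2 of 5 rows are dropped.

SQL:
SELECT a.name, b.name AS department
FROM employees a
INNER JOIN departments b ON a.dept_id = b.id

Result:
name  | department 
------+------------
Julia | Engineering
Helen | Security   
Nate  | Security   


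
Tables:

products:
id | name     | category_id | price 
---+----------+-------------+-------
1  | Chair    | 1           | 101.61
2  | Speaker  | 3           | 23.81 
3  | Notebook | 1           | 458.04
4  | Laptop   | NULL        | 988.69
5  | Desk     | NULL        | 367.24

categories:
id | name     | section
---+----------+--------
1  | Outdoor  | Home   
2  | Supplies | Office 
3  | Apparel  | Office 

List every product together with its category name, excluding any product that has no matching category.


INNER JOIN keeps only products rows whose category_id matches an id in categories. Walk through each product:
  - product 1 (Chair): category_id=1 -> matches Outdoor
  - product 2 (Speaker): category_id=3 -> matches Apparel
  - product 3 (Notebook): category_id=1 -> matches Outdoor
  - product 4 (Laptop): category_id=NULL, no match -> dropped
  - product 5 (Desk): category_id=NULL, no match -> dropped
So 2 of 5 rows are dropped.

SQL:
SELECT a.name, b.name AS category
FROM products a
INNER JOIN categories b ON a.category_id = b.id

Result:
name     | category
---------+---------
Chair    | Outdoor 
Speaker  | Apparel 
Notebook | Outdoor 


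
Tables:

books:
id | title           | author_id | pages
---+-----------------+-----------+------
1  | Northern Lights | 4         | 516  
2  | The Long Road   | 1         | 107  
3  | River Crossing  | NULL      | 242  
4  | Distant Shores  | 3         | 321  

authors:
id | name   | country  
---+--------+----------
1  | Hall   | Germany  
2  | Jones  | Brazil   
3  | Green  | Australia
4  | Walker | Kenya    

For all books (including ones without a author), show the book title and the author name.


LEFT JOIN keeps every row from books (the left table); where author_id has no match in authors, the author columns become NULL. Walk through each book:
  - book 1 (Northern Lights): author_id=4 -> matches Walker
  - book 2 (The Long Road): author_id=1 -> matches Hall
  - book 3 (River Crossing): author_id=NULL, no match -> kept with NULL
  - book 4 (Distant Shores): author_id=3 -> matches Green
All 4 rows appear; 1 has NULL author.

SQL:
SELECT a.title, b.name AS author
FROM books a
LEFT JOIN authors b ON a.author_id = b.id

Result:
title           | author
----------------+-------
Northern Lights | Walker
The Long Road   | Hall  
River Crossing  | NULL  
Distant Shores  | Green 


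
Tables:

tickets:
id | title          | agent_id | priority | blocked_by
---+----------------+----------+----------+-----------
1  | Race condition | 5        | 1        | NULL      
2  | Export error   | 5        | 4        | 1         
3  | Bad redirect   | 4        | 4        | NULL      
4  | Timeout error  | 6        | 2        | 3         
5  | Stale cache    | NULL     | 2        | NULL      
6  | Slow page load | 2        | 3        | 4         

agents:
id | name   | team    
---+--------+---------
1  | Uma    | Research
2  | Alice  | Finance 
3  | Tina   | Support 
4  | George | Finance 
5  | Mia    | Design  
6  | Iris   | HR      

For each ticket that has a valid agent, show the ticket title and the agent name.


INNER JOIN keeps only tickets rows whose agent_id matches an id in agents. Walk through each ticket:
  - ticket 1 (Race condition): agent_id=5 -> matches Mia
  - ticket 2 (Export error): agent_id=5 -> matches Mia
  - ticket 3 (Bad redirect): agent_id=4 -> matches George
  - ticket 4 (Timeout error): agent_id=6 -> matches Iris
  - ticket 5 (Stale cache): agent_id=NULL, no match -> dropped
  - ticket 6 (Slow page load): agent_id=2 -> matches Alice
So 1 of 6 rows is dropped.

SQL:
SELECT a.title, b.name AS agent
FROM tickets a
INNER JOIN agents b ON a.agent_id = b.id

Result:
title          | agent 
---------------+-------
Race condition | Mia   
Export error   | Mia   
Bad redirect   | George
Timeout error  | Iris  
Slow page load | Alice 


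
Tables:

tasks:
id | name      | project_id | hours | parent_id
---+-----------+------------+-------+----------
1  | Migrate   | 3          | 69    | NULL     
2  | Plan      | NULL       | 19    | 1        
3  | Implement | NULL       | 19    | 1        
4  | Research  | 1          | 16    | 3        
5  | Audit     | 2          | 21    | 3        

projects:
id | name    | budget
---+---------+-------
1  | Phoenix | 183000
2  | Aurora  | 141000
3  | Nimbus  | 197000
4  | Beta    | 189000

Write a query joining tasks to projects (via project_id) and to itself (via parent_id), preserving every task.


Two LEFT JOINs from the same base table tasks: one to projects via project_id, one to tasks itself via parent_id. Both are LEFT so every task is preserved.
Match against projects:
  - task 1 (Migrate): project_id=3 -> matches Nimbus
  - task 2 (Plan): project_id=NULL, no match -> kept with NULL
  - task 3 (Implement): project_id=NULL, no match -> kept with NULL
  - task 4 (Research): project_id=1 -> matches Phoenix
  - task 5 (Audit): project_id=2 -> matches Aurora
Match against tasks (self):
  - task 1 (Migrate): parent_id=NULL -> NULL
  - task 2 (Plan): parent_id=1 -> Migrate
  - task 3 (Implement): parent_id=1 -> Migrate
  - task 4 (Research): parent_id=3 -> Implement
  - task 5 (Audit): parent_id=3 -> Implement

SQL:
SELECT a.name, b.name AS project, c.name AS parent
FROM tasks a
LEFT JOIN projects b ON a.project_id = b.id
LEFT JOIN tasks c ON a.parent_id = c.id

Result:
name      | project | parent   
----------+---------+----------
Migrate   | Nimbus  | NULL     
Plan      | NULL    | Migrate  
Implement | NULL    | Migrate  
Research  | Phoenix | Implement
Audit     | Aurora  | Implement


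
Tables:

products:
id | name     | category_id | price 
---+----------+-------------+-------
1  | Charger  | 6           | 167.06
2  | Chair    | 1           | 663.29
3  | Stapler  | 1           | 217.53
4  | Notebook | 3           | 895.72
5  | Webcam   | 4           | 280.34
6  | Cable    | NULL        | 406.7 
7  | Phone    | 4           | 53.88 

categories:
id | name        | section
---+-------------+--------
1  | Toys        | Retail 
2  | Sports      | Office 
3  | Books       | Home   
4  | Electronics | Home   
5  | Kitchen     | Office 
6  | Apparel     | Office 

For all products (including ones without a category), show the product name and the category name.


LEFT JOIN keeps every row from products (the left table); where category_id has no match in categories, the category columns become NULL. Walk through each product:
  - product 1 (Charger): category_id=6 -> matches Apparel
  - product 2 (Chair): category_id=1 -> matches Toys
  - product 3 (Stapler): category_id=1 -> matches Toys
  - product 4 (Notebook): category_id=3 -> matches Books
  - product 5 (Webcam): category_id=4 -> matches Electronics
  - product 6 (Cable): category_id=NULL, no match -> kept with NULL
  - product 7 (Phone): category_id=4 -> matches Electronics
All 7 rows appear; 1 has NULL category.

SQL:
SELECT a.name, b.name AS category
FROM products a
LEFT JOIN categories b ON a.category_id = b.id

Result:
name     | category   
---------+------------
Charger  | Apparel    
Chair    | Toys       
Stapler  | Toys       
Notebook | Books      
Webcam   | Electronics
Cable    | NULL       
Phone    | Electronics


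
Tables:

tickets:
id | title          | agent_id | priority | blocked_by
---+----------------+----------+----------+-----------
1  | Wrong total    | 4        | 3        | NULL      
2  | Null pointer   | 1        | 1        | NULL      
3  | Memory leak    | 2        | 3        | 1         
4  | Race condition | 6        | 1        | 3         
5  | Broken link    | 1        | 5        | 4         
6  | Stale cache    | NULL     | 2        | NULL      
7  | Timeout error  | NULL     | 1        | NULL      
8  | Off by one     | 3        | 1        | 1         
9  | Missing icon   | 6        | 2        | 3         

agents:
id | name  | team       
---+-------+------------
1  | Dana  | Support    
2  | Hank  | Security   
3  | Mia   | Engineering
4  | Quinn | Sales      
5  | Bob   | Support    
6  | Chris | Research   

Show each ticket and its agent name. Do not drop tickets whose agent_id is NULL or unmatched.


LEFT JOIN keeps every row from tickets (the left table); where agent_id has no match in agents, the agent columns become NULL. Walk through each ticket:
  - ticket 1 (Wrong total): agent_id=4 -> matches Quinn
  - ticket 2 (Null pointer): agent_id=1 -> matches Dana
  - ticket 3 (Memory leak): agent_id=2 -> matches Hank
  - ticket 4 (Race condition): agent_id=6 -> matches Chris
  - ticket 5 (Broken link): agent_id=1 -> matches Dana
  - ticket 6 (Stale cache): agent_id=NULL, no match -> kept with NULL
  - ticket 7 (Timeout error): agent_id=NULL, no match -> kept with NULL
  - ticket 8 (Off by one): agent_id=3 -> matches Mia
  - ticket 9 (Missing icon): agent_id=6 -> matches Chris
All 9 rows appear; 2 have NULL agent.

SQL:
SELECT a.title, b.name AS agent
FROM tickets a
LEFT JOIN agents b ON a.agent_id = b.id

Result:
title          | agent
---------------+------
Wrong total    | Quinn
Null pointer   | Dana 
Memory leak    | Hank 
Race condition | Chris
Broken link    | Dana 
Stale cache    | NULL 
Timeout error  | NULL 
Off by one     | Mia  
Missing icon   | Chris


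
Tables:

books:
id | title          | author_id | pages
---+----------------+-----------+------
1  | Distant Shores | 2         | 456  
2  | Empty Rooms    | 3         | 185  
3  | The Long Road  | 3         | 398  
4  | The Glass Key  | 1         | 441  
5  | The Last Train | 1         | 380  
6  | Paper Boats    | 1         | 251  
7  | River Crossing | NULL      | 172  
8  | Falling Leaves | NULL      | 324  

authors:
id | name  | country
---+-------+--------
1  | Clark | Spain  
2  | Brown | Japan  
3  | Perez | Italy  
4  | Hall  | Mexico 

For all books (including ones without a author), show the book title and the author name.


LEFT JOIN keeps every row from books (the left table); where author_id has no match in authors, the author columns become NULL. Walk through each book:
  - book 1 (Distant Shores): author_id=2 -> matches Brown
  - book 2 (Empty Rooms): author_id=3 -> matches Perez
  - book 3 (The Long Road): author_id=3 -> matches Perez
  - book 4 (The Glass Key): author_id=1 -> matches Clark
  - book 5 (The Last Train): author_id=1 -> matches Clark
  - book 6 (Paper Boats): author_id=1 -> matches Clark
  - book 7 (River Crossing): author_id=NULL, no match -> kept with NULL
  - book 8 (Falling Leaves): author_id=NULL, no match -> kept with NULL
All 8 rows appear; 2 have NULL author.

SQL:
SELECT a.title, b.name AS author
FROM books a
LEFT JOIN authors b ON a.author_id = b.id

Result:
title          | author
---------------+-------
Distant Shores | Brown 
Empty Rooms    | Perez 
The Long Road  | Perez 
The Glass Key  | Clark 
The Last Train | Clark 
Paper Boats    | Clark 
River Crossing | NULL  
Falling Leaves | NULL  


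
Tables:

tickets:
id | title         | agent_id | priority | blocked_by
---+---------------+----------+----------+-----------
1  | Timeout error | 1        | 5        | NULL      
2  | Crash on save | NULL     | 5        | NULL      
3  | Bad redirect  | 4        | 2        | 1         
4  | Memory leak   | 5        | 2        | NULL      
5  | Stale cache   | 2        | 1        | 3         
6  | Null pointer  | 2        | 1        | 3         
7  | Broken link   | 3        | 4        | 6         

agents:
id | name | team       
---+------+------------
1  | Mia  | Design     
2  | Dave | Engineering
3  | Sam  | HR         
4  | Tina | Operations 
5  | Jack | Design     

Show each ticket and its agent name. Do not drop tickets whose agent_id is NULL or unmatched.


LEFT JOIN keeps every row from tickets (the left table); where agent_id has no match in agents, the agent columns become NULL. Walk through each ticket:
  - ticket 1 (Timeout error): agent_id=1 -> matches Mia
  - ticket 2 (Crash on save): agent_id=NULL, no match -> kept with NULL
  - ticket 3 (Bad redirect): agent_id=4 -> matches Tina
  - ticket 4 (Memory leak): agent_id=5 -> matches Jack
  - ticket 5 (Stale cache): agent_id=2 -> matches Dave
  - ticket 6 (Null pointer): agent_id=2 -> matches Dave
  - ticket 7 (Broken link): agent_id=3 -> matches Sam
All 7 rows appear; 1 has NULL agent.

SQL:
SELECT a.title, b.name AS agent
FROM tickets a
LEFT JOIN agents b ON a.agent_id = b.id

Result:
title         | agent
--------------+------
Timeout error | Mia  
Crash on save | NULL 
Bad redirect  | Tina 
Memory leak   | Jack 
Stale cache   | Dave 
Null pointer  | Dave 
Broken link   | Sam  


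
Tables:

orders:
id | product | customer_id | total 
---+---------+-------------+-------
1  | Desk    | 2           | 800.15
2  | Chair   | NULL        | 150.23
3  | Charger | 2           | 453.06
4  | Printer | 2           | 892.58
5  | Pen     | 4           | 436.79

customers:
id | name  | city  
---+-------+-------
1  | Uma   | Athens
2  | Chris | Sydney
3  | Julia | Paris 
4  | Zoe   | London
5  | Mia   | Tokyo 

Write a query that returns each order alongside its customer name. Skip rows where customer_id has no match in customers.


INNER JOIN keeps only orders rows whose customer_id matches an id in customers. Walk through each order:
  - order 1 (Desk): customer_id=2 -> matches Chris
  - order 2 (Chair): customer_id=NULL, no match -> dropped
  - order 3 (Charger): customer_id=2 -> matches Chris
  - order 4 (Printer): customer_id=2 -> matches Chris
  - order 5 (Pen): customer_id=4 -> matches Zoe
So 1 of 5 rows is dropped.

SQL:
SELECT a.product, b.name AS customer
FROM orders a
INNER JOIN customers b ON a.customer_id = b.id

Result:
product | customer
--------+---------
Desk    | Chris   
Charger | Chris   
Printer | Chris   
Pen     | Zoe     


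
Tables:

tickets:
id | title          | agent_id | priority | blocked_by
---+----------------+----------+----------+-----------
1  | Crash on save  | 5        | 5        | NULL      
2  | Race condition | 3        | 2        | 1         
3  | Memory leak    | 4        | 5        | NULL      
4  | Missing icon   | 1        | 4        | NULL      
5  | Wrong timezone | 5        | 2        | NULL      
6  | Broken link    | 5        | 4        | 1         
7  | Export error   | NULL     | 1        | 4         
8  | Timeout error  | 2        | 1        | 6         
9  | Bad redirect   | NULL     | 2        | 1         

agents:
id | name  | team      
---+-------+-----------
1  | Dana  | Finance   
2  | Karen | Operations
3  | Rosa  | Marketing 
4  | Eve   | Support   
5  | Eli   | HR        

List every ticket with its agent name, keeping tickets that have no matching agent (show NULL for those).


LEFT JOIN keeps every row from tickets (the left table); where agent_id has no match in agents, the agent columns become NULL. Walk through each ticket:
  - ticket 1 (Crash on save): agent_id=5 -> matches Eli
  - ticket 2 (Race condition): agent_id=3 -> matches Rosa
  - ticket 3 (Memory leak): agent_id=4 -> matches Eve
  - ticket 4 (Missing icon): agent_id=1 -> matches Dana
  - ticket 5 (Wrong timezone): agent_id=5 -> matches Eli
  - ticket 6 (Broken link): agent_id=5 -> matches Eli
  - ticket 7 (Export error): agent_id=NULL, no match -> kept with NULL
  - ticket 8 (Timeout error): agent_id=2 -> matches Karen
  - ticket 9 (Bad redirect): agent_id=NULL, no match -> kept with NULL
All 9 rows appear; 2 have NULL agent.

SQL:
SELECT a.title, b.name AS agent
FROM tickets a
LEFT JOIN agents b ON a.agent_id = b.id

Result:
title          | agent
---------------+------
Crash on save  | Eli  
Race condition | Rosa 
Memory leak    | Eve  
Missing icon   | Dana 
Wrong timezone | Eli  
Broken link    | Eli  
Export error   | NULL 
Timeout error  | Karen
Bad redirect   | NULL 


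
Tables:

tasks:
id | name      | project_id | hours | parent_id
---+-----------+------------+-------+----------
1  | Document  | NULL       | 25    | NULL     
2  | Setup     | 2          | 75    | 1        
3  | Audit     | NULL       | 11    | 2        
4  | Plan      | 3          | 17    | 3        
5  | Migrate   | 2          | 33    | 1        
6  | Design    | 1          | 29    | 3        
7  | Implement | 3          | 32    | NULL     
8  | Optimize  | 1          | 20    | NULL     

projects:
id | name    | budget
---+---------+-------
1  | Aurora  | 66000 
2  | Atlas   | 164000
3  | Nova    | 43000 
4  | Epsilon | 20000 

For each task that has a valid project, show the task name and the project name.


INNER JOIN keeps only tasks rows whose project_id matches an id in projects. Walk through each task:
  - task 1 (Document): project_id=NULL, no match -> dropped
  - task 2 (Setup): project_id=2 -> matches Atlas
  - task 3 (Audit): project_id=NULL, no match -> dropped
  - task 4 (Plan): project_id=3 -> matches Nova
  - task 5 (Migrate): project_id=2 -> matches Atlas
  - task 6 (Design): project_id=1 -> matches Aurora
  - task 7 (Implement): project_id=3 -> matches Nova
  - task 8 (Optimize): project_id=1 -> matches Aurora
So 2 of 8 rows are dropped.

SQL:
SELECT a.name, b.name AS project
FROM tasks a
INNER JOIN projects b ON a.project_id = b.id

Result:
name      | project
----------+--------
Setup     | Atlas  
Plan      | Nova   
Migrate   | Atlas  
Design    | Aurora 
Implement | Nova   
Optimize  | Aurora 


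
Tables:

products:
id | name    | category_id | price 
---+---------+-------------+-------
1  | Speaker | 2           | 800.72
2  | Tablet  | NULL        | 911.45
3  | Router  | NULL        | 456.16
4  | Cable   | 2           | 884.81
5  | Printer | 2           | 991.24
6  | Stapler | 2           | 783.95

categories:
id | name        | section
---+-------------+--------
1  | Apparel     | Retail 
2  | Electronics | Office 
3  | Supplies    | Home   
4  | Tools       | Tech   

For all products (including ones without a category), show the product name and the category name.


LEFT JOIN keeps every row from products (the left table); where category_id has no match in categories, the category columns become NULL. Walk through each product:
  - product 1 (Speaker): category_id=2 -> matches Electronics
  - product 2 (Tablet): category_id=NULL, no match -> kept with NULL
  - product 3 (Router): category_id=NULL, no match -> kept with NULL
  - product 4 (Cable): category_id=2 -> matches Electronics
  - product 5 (Printer): category_id=2 -> matches Electronics
  - product 6 (Stapler): category_id=2 -> matches Electronics
All 6 rows appear; 2 have NULL category.

SQL:
SELECT a.name, b.name AS category
FROM products a
LEFT JOIN categories b ON a.category_id = b.id

Result:
name    | category   
--------+------------
Speaker | Electronics
Tablet  | NULL       
Router  | NULL       
Cable   | Electronics
Printer | Electronics
Stapler | Electronics


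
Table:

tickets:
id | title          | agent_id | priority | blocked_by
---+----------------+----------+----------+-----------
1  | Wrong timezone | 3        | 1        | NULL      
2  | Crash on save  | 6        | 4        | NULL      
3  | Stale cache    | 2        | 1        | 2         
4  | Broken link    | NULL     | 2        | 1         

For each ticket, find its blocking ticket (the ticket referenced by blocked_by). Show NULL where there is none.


This is a self-join: tickets is joined to a second copy of itself, matching each row's blocked_by to another row's id. Use LEFT JOIN so rows with blocked_by=NULL are kept.
  - ticket 1 (Wrong timezone): blocked_by=NULL -> NULL
  - ticket 2 (Crash on save): blocked_by=NULL -> NULL
  - ticket 3 (Stale cache): blocked_by=2 -> Crash on save
  - ticket 4 (Broken link): blocked_by=1 -> Wrong timezone

SQL:
SELECT a.title AS item, b.title AS blocked_by
FROM tickets a
LEFT JOIN tickets b ON a.blocked_by = b.id

Result:
item           | blocked_by    
---------------+---------------
Wrong timezone | NULL          
Crash on save  | NULL          
Stale cache    | Crash on save 
Broken link    | Wrong timezone


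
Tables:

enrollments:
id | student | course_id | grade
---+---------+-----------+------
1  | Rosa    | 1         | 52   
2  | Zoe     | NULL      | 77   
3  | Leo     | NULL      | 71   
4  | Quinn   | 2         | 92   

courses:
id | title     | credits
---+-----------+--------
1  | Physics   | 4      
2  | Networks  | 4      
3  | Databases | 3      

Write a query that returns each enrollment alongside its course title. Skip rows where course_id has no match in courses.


INNER JOIN keeps only enrollments rows whose course_id matches an id in courses. Walk through each enrollment:
  - enrollment 1 (Rosa): course_id=1 -> matches Physics
  - enrollment 2 (Zoe): course_id=NULL, no match -> dropped
  - enrollment 3 (Leo): course_id=NULL, no match -> dropped
  - enrollment 4 (Quinn): course_id=2 -> matches Networks
So 2 of 4 rows are dropped.

SQL:
SELECT a.student, b.title AS course
FROM enrollments a
INNER JOIN courses b ON a.course_id = b.id

Result:
student | course  
--------+---------
Rosa    | Physics 
Quinn   | Networks


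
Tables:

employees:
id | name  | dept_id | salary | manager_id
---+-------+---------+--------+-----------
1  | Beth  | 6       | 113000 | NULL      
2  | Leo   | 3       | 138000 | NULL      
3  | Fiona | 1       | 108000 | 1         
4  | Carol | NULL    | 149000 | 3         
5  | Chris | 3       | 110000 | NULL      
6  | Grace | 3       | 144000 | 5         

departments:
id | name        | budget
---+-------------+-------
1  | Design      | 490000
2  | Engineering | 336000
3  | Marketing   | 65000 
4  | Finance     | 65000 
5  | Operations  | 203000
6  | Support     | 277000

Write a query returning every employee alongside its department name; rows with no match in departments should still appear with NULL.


LEFT JOIN keeps every row from employees (the left table); where dept_id has no match in departments, the department columns become NULL. Walk through each employee:
  - employee 1 (Beth): dept_id=6 -> matches Support
  - employee 2 (Leo): dept_id=3 -> matches Marketing
  - employee 3 (Fiona): dept_id=1 -> matches Design
  - employee 4 (Carol): dept_id=NULL, no match -> kept with NULL
  - employee 5 (Chris): dept_id=3 -> matches Marketing
  - employee 6 (Grace): dept_id=3 -> matches Marketing
All 6 rows appear; 1 has NULL department.

SQL:
SELECT a.name, b.name AS department
FROM employees a
LEFT JOIN departments b ON a.dept_id = b.id

Result:
name  | department
------+-----------
Beth  | Support   
Leo   | Marketing 
Fiona | Design    
Carol | NULL      
Chris | Marketing 
Grace | Marketing 


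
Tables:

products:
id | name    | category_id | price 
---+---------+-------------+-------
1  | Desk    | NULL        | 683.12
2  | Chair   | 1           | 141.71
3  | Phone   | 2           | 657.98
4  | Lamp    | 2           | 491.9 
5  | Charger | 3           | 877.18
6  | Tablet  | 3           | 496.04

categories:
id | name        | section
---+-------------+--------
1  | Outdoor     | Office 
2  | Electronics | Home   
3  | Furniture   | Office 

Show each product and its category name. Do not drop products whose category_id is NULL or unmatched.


LEFT JOIN keeps every row from products (the left table); where category_id has no match in categories, the category columns become NULL. Walk through each product:
  - product 1 (Desk): category_id=NULL, no match -> kept with NULL
  - product 2 (Chair): category_id=1 -> matches Outdoor
  - product 3 (Phone): category_id=2 -> matches Electronics
  - product 4 (Lamp): category_id=2 -> matches Electronics
  - product 5 (Charger): category_id=3 -> matches Furniture
  - product 6 (Tablet): category_id=3 -> matches Furniture
All 6 rows appear; 1 has NULL category.

SQL:
SELECT a.name, b.name AS category
FROM products a
LEFT JOIN categories b ON a.category_id = b.id

Result:
name    | category   
--------+------------
Desk    | NULL       
Chair   | Outdoor    
Phone   | Electronics
Lamp    | Electronics
Charger | Furniture  
Tablet  | Furniture  
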